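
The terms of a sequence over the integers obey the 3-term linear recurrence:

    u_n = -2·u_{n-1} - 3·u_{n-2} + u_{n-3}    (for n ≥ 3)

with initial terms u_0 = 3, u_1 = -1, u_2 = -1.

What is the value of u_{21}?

-741471

u_3 = -2·-1 + -3·-1 + 1·3 = 8
u_4 = -2·8 + -3·-1 + 1·-1 = -14
u_5 = -2·-14 + -3·8 + 1·-1 = 3
u_6 = -2·3 + -3·-14 + 1·8 = 44
u_7 = -2·44 + -3·3 + 1·-14 = -111
u_8 = -2·-111 + -3·44 + 1·3 = 93
u_9 = -2·93 + -3·-111 + 1·44 = 191
u_10 = -2·191 + -3·93 + 1·-111 = -772
u_11 = -2·-772 + -3·191 + 1·93 = 1064
u_12 = -2·1064 + -3·-772 + 1·191 = 379
u_13 = -2·379 + -3·1064 + 1·-772 = -4722
u_14 = -2·-4722 + -3·379 + 1·1064 = 9371
u_15 = -2·9371 + -3·-4722 + 1·379 = -4197
u_16 = -2·-4197 + -3·9371 + 1·-4722 = -24441
u_17 = -2·-24441 + -3·-4197 + 1·9371 = 70844
u_18 = -2·70844 + -3·-24441 + 1·-4197 = -72562
u_19 = -2·-72562 + -3·70844 + 1·-24441 = -91849
u_20 = -2·-91849 + -3·-72562 + 1·70844 = 472228
u_21 = -2·472228 + -3·-91849 + 1·-72562 = -741471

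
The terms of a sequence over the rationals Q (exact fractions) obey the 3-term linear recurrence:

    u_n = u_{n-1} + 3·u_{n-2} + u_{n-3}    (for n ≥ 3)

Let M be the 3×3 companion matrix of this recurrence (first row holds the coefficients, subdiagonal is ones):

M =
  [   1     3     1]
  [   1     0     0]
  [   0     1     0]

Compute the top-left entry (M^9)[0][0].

(M^9)[0][0] is the top entry after applying M 9 times to the unit state (1, 0, 0). Equivalently it is h_{11} for the auxiliary sequence (h_n) obeying the same recurrence with h_2 = 1 and h_i = 0 for 0 ≤ i < 2:
h_3 = 1·1 + 3·0 + 1·0 = 1
h_4 = 1·1 + 3·1 + 1·0 = 4
h_5 = 1·4 + 3·1 + 1·1 = 8
h_6 = 1·8 + 3·4 + 1·1 = 21
h_7 = 1·21 + 3·8 + 1·4 = 49
h_8 = 1·49 + 3·21 + 1·8 = 120
h_9 = 1·120 + 3·49 + 1·21 = 288
h_10 = 1·288 + 3·120 + 1·49 = 697
h_11 = 1·697 + 3·288 + 1·120 = 1681

1681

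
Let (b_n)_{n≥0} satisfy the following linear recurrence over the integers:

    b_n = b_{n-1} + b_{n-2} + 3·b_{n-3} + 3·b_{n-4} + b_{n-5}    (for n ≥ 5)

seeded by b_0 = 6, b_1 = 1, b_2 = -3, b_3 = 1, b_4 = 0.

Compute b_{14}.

b_5 = 1·0 + 1·1 + 3·-3 + 3·1 + 1·6 = 1
b_6 = 1·1 + 1·0 + 3·1 + 3·-3 + 1·1 = -4
b_7 = 1·-4 + 1·1 + 3·0 + 3·1 + 1·-3 = -3
b_8 = 1·-3 + 1·-4 + 3·1 + 3·0 + 1·1 = -3
b_9 = 1·-3 + 1·-3 + 3·-4 + 3·1 + 1·0 = -15
b_10 = 1·-15 + 1·-3 + 3·-3 + 3·-4 + 1·1 = -38
b_11 = 1·-38 + 1·-15 + 3·-3 + 3·-3 + 1·-4 = -75
b_12 = 1·-75 + 1·-38 + 3·-15 + 3·-3 + 1·-3 = -170
b_13 = 1·-170 + 1·-75 + 3·-38 + 3·-15 + 1·-3 = -407
b_14 = 1·-407 + 1·-170 + 3·-75 + 3·-38 + 1·-15 = -931

-931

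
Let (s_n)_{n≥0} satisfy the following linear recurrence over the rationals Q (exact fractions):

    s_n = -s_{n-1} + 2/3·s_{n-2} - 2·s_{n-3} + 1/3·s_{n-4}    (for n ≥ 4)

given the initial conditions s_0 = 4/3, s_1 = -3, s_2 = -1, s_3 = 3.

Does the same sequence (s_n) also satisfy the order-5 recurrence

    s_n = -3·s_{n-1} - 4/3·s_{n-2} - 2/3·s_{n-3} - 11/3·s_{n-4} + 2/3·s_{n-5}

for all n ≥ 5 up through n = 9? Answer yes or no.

Terms s_0..s_9: 4/3, -3, -1, 3, 25/9, 2/9, -127/27, 8/27, -239/81, 341/27
n=5: candidate gives 2/9, actual s_5 = 2/9 ✓
n=6: candidate gives -127/27, actual s_6 = -127/27 ✓
n=7: candidate gives 8/27, actual s_7 = 8/27 ✓
n=8: candidate gives -239/81, actual s_8 = -239/81 ✓
n=9: candidate gives 341/27, actual s_9 = 341/27 ✓

yes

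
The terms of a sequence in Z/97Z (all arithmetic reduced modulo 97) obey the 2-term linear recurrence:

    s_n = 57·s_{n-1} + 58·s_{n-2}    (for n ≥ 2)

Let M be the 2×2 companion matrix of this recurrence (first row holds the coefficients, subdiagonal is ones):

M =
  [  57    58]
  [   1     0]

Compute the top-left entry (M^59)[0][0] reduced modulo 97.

(M^59)[0][0] is the top entry after applying M 59 times to the unit state (1, 0). Equivalently it is h_{60} for the auxiliary sequence (h_n) obeying the same recurrence with h_1 = 1 and h_i = 0 for 0 ≤ i < 1:
h_2 = 57·1 + 58·0 = 57
h_3 = 57·57 + 58·1 = 9
h_4 = 57·9 + 58·57 = 36
h_5 = 57·36 + 58·9 = 52
h_6 = 57·52 + 58·36 = 8
h_7 = 57·8 + 58·52 = 77
h_8 = 57·77 + 58·8 = 3
h_9 = 57·3 + 58·77 = 78
h_10 = 57·78 + 58·3 = 61
h_11 = 57·61 + 58·78 = 47
h_12 = 57·47 + 58·61 = 9
h_13 = 57·9 + 58·47 = 38
h_14 = 57·38 + 58·9 = 69
h_15 = 57·69 + 58·38 = 26
h_16 = 57·26 + 58·69 = 52
h_17 = 57·52 + 58·26 = 10
h_18 = 57·10 + 58·52 = 94
h_19 = 57·94 + 58·10 = 21
h_20 = 57·21 + 58·94 = 53
h_21 = 57·53 + 58·21 = 68
h_22 = 57·68 + 58·53 = 63
h_23 = 57·63 + 58·68 = 66
h_24 = 57·66 + 58·63 = 44
h_25 = 57·44 + 58·66 = 31
h_26 = 57·31 + 58·44 = 51
h_27 = 57·51 + 58·31 = 49
h_28 = 57·49 + 58·51 = 28
h_29 = 57·28 + 58·49 = 73
h_30 = 57·73 + 58·28 = 62
h_31 = 57·62 + 58·73 = 8
h_32 = 57·8 + 58·62 = 75
h_33 = 57·75 + 58·8 = 83
h_34 = 57·83 + 58·75 = 60
h_35 = 57·60 + 58·83 = 86
h_36 = 57·86 + 58·60 = 40
h_37 = 57·40 + 58·86 = 90
h_38 = 57·90 + 58·40 = 78
h_39 = 57·78 + 58·90 = 63
h_40 = 57·63 + 58·78 = 64
h_41 = 57·64 + 58·63 = 27
h_42 = 57·27 + 58·64 = 13
h_43 = 57·13 + 58·27 = 76
h_44 = 57·76 + 58·13 = 42
h_45 = 57·42 + 58·76 = 12
h_46 = 57·12 + 58·42 = 16
h_47 = 57·16 + 58·12 = 56
h_48 = 57·56 + 58·16 = 46
h_49 = 57·46 + 58·56 = 50
h_50 = 57·50 + 58·46 = 86
h_51 = 57·86 + 58·50 = 42
h_52 = 57·42 + 58·86 = 10
h_53 = 57·10 + 58·42 = 96
h_54 = 57·96 + 58·10 = 38
h_55 = 57·38 + 58·96 = 71
h_56 = 57·71 + 58·38 = 43
h_57 = 57·43 + 58·71 = 70
h_58 = 57·70 + 58·43 = 82
h_59 = 57·82 + 58·70 = 4
h_60 = 57·4 + 58·82 = 37

37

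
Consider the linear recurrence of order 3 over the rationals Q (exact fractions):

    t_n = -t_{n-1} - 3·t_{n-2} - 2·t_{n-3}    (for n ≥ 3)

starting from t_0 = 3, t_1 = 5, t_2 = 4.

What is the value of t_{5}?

t_3 = -1·4 + -3·5 + -2·3 = -25
t_4 = -1·-25 + -3·4 + -2·5 = 3
t_5 = -1·3 + -3·-25 + -2·4 = 64

64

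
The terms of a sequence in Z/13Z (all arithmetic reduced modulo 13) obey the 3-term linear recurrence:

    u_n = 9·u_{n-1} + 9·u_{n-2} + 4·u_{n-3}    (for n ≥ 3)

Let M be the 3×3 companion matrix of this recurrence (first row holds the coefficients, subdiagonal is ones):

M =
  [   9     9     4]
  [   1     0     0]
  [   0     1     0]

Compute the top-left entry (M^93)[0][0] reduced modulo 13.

9

(M^93)[0][0] is the top entry after applying M 93 times to the unit state (1, 0, 0). Equivalently it is h_{95} for the auxiliary sequence (h_n) obeying the same recurrence with h_2 = 1 and h_i = 0 for 0 ≤ i < 2:
h_3 = 9·1 + 9·0 + 4·0 = 9
h_4 = 9·9 + 9·1 + 4·0 = 12
h_5 = 9·12 + 9·9 + 4·1 = 11
h_6 = 9·11 + 9·12 + 4·9 = 9
h_7 = 9·9 + 9·11 + 4·12 = 7
h_8 = 9·7 + 9·9 + 4·11 = 6
h_9 = 9·6 + 9·7 + 4·9 = 10
h_10 = 9·10 + 9·6 + 4·7 = 3
h_11 = 9·3 + 9·10 + 4·6 = 11
h_12 = 9·11 + 9·3 + 4·10 = 10
h_13 = 9·10 + 9·11 + 4·3 = 6
h_14 = 9·6 + 9·10 + 4·11 = 6
h_15 = 9·6 + 9·6 + 4·10 = 5
h_16 = 9·5 + 9·6 + 4·6 = 6
h_17 = 9·6 + 9·5 + 4·6 = 6
h_18 = 9·6 + 9·6 + 4·5 = 11
h_19 = 9·11 + 9·6 + 4·6 = 8
h_20 = 9·8 + 9·11 + 4·6 = 0
h_21 = 9·0 + 9·8 + 4·11 = 12
h_22 = 9·12 + 9·0 + 4·8 = 10
h_23 = 9·10 + 9·12 + 4·0 = 3
h_24 = 9·3 + 9·10 + 4·12 = 9
h_25 = 9·9 + 9·3 + 4·10 = 5
h_26 = 9·5 + 9·9 + 4·3 = 8
h_27 = 9·8 + 9·5 + 4·9 = 10
h_28 = 9·10 + 9·8 + 4·5 = 0
h_29 = 9·0 + 9·10 + 4·8 = 5
h_30 = 9·5 + 9·0 + 4·10 = 7
h_31 = 9·7 + 9·5 + 4·0 = 4
h_32 = 9·4 + 9·7 + 4·5 = 2
h_33 = 9·2 + 9·4 + 4·7 = 4
h_34 = 9·4 + 9·2 + 4·4 = 5
h_35 = 9·5 + 9·4 + 4·2 = 11
h_36 = 9·11 + 9·5 + 4·4 = 4
h_37 = 9·4 + 9·11 + 4·5 = 12
h_38 = 9·12 + 9·4 + 4·11 = 6
h_39 = 9·6 + 9·12 + 4·4 = 9
h_40 = 9·9 + 9·6 + 4·12 = 1
h_41 = 9·1 + 9·9 + 4·6 = 10
h_42 = 9·10 + 9·1 + 4·9 = 5
h_43 = 9·5 + 9·10 + 4·1 = 9
h_44 = 9·9 + 9·5 + 4·10 = 10
h_45 = 9·10 + 9·9 + 4·5 = 9
h_46 = 9·9 + 9·10 + 4·9 = 12
h_47 = 9·12 + 9·9 + 4·10 = 8
h_48 = 9·8 + 9·12 + 4·9 = 8
h_49 = 9·8 + 9·8 + 4·12 = 10
h_50 = 9·10 + 9·8 + 4·8 = 12
h_51 = 9·12 + 9·10 + 4·8 = 9
h_52 = 9·9 + 9·12 + 4·10 = 8
h_53 = 9·8 + 9·9 + 4·12 = 6
h_54 = 9·6 + 9·8 + 4·9 = 6
h_55 = 9·6 + 9·6 + 4·8 = 10
h_56 = 9·10 + 9·6 + 4·6 = 12
h_57 = 9·12 + 9·10 + 4·6 = 1
h_58 = 9·1 + 9·12 + 4·10 = 1
h_59 = 9·1 + 9·1 + 4·12 = 1
h_60 = 9·1 + 9·1 + 4·1 = 9
h_61 = 9·9 + 9·1 + 4·1 = 3
h_62 = 9·3 + 9·9 + 4·1 = 8
h_63 = 9·8 + 9·3 + 4·9 = 5
h_64 = 9·5 + 9·8 + 4·3 = 12
h_65 = 9·12 + 9·5 + 4·8 = 3
h_66 = 9·3 + 9·12 + 4·5 = 12
h_67 = 9·12 + 9·3 + 4·12 = 1
h_68 = 9·1 + 9·12 + 4·3 = 12
h_69 = 9·12 + 9·1 + 4·12 = 9
h_70 = 9·9 + 9·12 + 4·1 = 11
h_71 = 9·11 + 9·9 + 4·12 = 7
h_72 = 9·7 + 9·11 + 4·9 = 3
h_73 = 9·3 + 9·7 + 4·11 = 4
h_74 = 9·4 + 9·3 + 4·7 = 0
h_75 = 9·0 + 9·4 + 4·3 = 9
h_76 = 9·9 + 9·0 + 4·4 = 6
h_77 = 9·6 + 9·9 + 4·0 = 5
h_78 = 9·5 + 9·6 + 4·9 = 5
h_79 = 9·5 + 9·5 + 4·6 = 10
h_80 = 9·10 + 9·5 + 4·5 = 12
h_81 = 9·12 + 9·10 + 4·5 = 10
h_82 = 9·10 + 9·12 + 4·10 = 4
h_83 = 9·4 + 9·10 + 4·12 = 5
h_84 = 9·5 + 9·4 + 4·10 = 4
h_85 = 9·4 + 9·5 + 4·4 = 6
h_86 = 9·6 + 9·4 + 4·5 = 6
h_87 = 9·6 + 9·6 + 4·4 = 7
h_88 = 9·7 + 9·6 + 4·6 = 11
h_89 = 9·11 + 9·7 + 4·6 = 4
h_90 = 9·4 + 9·11 + 4·7 = 7
h_91 = 9·7 + 9·4 + 4·11 = 0
h_92 = 9·0 + 9·7 + 4·4 = 1
h_93 = 9·1 + 9·0 + 4·7 = 11
h_94 = 9·11 + 9·1 + 4·0 = 4
h_95 = 9·4 + 9·11 + 4·1 = 9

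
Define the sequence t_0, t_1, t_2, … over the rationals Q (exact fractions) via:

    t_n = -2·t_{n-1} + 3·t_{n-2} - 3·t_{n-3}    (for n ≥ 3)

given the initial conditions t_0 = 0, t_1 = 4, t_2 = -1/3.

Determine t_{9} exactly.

t_3 = -2·-1/3 + 3·4 + -3·0 = 38/3
t_4 = -2·38/3 + 3·-1/3 + -3·4 = -115/3
t_5 = -2·-115/3 + 3·38/3 + -3·-1/3 = 347/3
t_6 = -2·347/3 + 3·-115/3 + -3·38/3 = -1153/3
t_7 = -2·-1153/3 + 3·347/3 + -3·-115/3 = 3692/3
t_8 = -2·3692/3 + 3·-1153/3 + -3·347/3 = -11884/3
t_9 = -2·-11884/3 + 3·3692/3 + -3·-1153/3 = 38303/3

38303/3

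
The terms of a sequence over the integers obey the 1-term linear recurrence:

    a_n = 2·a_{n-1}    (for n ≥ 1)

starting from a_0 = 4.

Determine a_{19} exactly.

2097152

a_1 = 2·4 = 8
a_2 = 2·8 = 16
a_3 = 2·16 = 32
a_4 = 2·32 = 64
a_5 = 2·64 = 128
a_6 = 2·128 = 256
a_7 = 2·256 = 512
a_8 = 2·512 = 1024
a_9 = 2·1024 = 2048
a_10 = 2·2048 = 4096
a_11 = 2·4096 = 8192
a_12 = 2·8192 = 16384
a_13 = 2·16384 = 32768
a_14 = 2·32768 = 65536
a_15 = 2·65536 = 131072
a_16 = 2·131072 = 262144
a_17 = 2·262144 = 524288
a_18 = 2·524288 = 1048576
a_19 = 2·1048576 = 2097152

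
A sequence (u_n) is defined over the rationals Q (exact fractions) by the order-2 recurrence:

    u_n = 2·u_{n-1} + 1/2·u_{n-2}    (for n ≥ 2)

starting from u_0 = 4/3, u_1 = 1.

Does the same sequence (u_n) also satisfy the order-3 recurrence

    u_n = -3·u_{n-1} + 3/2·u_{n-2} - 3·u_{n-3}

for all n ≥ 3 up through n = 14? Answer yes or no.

Terms u_0..u_14: 4/3, 1, 8/3, 35/6, 13, 347/12, 193/3, 1145/8, 3821/12, 34003/48, 1576, 336595/96, 374419/48, 1110649/64, 1853183/48
n=3: candidate gives -21/2, actual u_3 = 35/6 ✗

no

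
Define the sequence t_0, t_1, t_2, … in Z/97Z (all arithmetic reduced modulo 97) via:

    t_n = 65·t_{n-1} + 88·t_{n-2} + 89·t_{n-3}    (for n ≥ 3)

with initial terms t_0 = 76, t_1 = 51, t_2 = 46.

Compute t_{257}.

63

t_3 = 65·46 + 88·51 + 89·76 = 80
t_4 = 65·80 + 88·46 + 89·51 = 13
t_5 = 65·13 + 88·80 + 89·46 = 48
t_6 = 65·48 + 88·13 + 89·80 = 35
t_7 = 65·35 + 88·48 + 89·13 = 90
t_8 = 65·90 + 88·35 + 89·48 = 10
Continuing the recurrence:
  t_9 = 45;  t_10 = 78;  t_11 = 26;  t_12 = 46;  t_13 = 95;  t_14 = 24
  t_15 = 46;  t_16 = 74;  t_17 = 33;  t_18 = 44;  t_19 = 31;  t_20 = 94
  t_21 = 47;  t_22 = 21;  t_23 = 93;  t_24 = 48;  t_25 = 78;  t_26 = 14
  t_27 = 18;  t_28 = 32;  t_29 = 60;  t_30 = 73;  t_31 = 69;  t_32 = 50
  t_33 = 8;  t_34 = 3;  t_35 = 14;  t_36 = 43;  t_37 = 26;  t_38 = 27
  t_39 = 13;  t_40 = 6;  t_41 = 57;  t_42 = 55;  t_43 = 7;  t_44 = 86
  t_45 = 43;  t_46 = 25;  t_47 = 65;  t_48 = 67;  t_49 = 78;  t_50 = 67
  t_51 = 13;  t_52 = 6;  t_53 = 28;  t_54 = 13;  t_55 = 60;  t_56 = 67
  t_57 = 25;  t_58 = 57;  t_59 = 34;  t_60 = 42;  t_61 = 28;  t_62 = 6
  t_63 = 93;  t_64 = 44;  t_65 = 35;  t_66 = 68;  t_67 = 67;  t_68 = 68
  t_69 = 72;  t_70 = 40;  t_71 = 50;  t_72 = 83;  t_73 = 66;  t_74 = 39
  t_75 = 16;  t_76 = 64;  t_77 = 18;  t_78 = 78;  t_79 = 31;  t_80 = 5
  t_81 = 4;  t_82 = 64;  t_83 = 10;  t_84 = 42;  t_85 = 91;  t_86 = 25
  t_87 = 82;  t_88 = 12;  t_89 = 36;  t_90 = 24;  t_91 = 73;  t_92 = 70
  t_93 = 15;  t_94 = 52;  t_95 = 66;  t_96 = 16;  t_97 = 30;  t_98 = 17
  t_99 = 28;  t_100 = 69;  t_101 = 23;  t_102 = 68;  t_103 = 72;  t_104 = 4
  t_105 = 38;  t_106 = 15;  t_107 = 19;  t_108 = 20;  t_109 = 39;  t_110 = 69
  t_111 = 94;  t_112 = 36;  t_113 = 69;  t_114 = 14;  t_115 = 1;  t_116 = 66
  t_117 = 95;  t_118 = 44;  t_119 = 22;  t_120 = 80;  t_121 = 91;  t_122 = 72
  t_123 = 20;  t_124 = 21;  t_125 = 27;  t_126 = 48;  t_127 = 90;  t_128 = 61
  t_129 = 55;  t_130 = 75;  t_131 = 12;  t_132 = 53;  t_133 = 21;  t_134 = 16
  t_135 = 39;  t_136 = 89;  t_137 = 68;  t_138 = 9;  t_139 = 37;  t_140 = 34
  t_141 = 59;  t_142 = 32;  t_143 = 16;  t_144 = 86;  t_145 = 49;  t_146 = 52
  t_147 = 20;  t_148 = 52;  t_149 = 68;  t_150 = 9;  t_151 = 42;  t_152 = 68
  t_153 = 90;  t_154 = 52;  t_155 = 86;  t_156 = 37;  t_157 = 51;  t_158 = 63
  t_159 = 42;  t_160 = 9;  t_161 = 91;  t_162 = 66;  t_163 = 4;  t_164 = 5
  t_165 = 52;  t_166 = 5;  t_167 = 11;  t_168 = 60;  t_169 = 75;  t_170 = 76
  t_171 = 2;  t_172 = 10;  t_173 = 24;  t_174 = 96;  t_175 = 27;  t_176 = 20
  t_177 = 95;  t_178 = 56;  t_179 = 6;  t_180 = 96;  t_181 = 15;  t_182 = 63
  t_183 = 88;  t_184 = 86;  t_185 = 26;  t_186 = 18;  t_187 = 54;  t_188 = 36
  t_189 = 61;  t_190 = 8;  t_191 = 71;  t_192 = 78;  t_193 = 2;  t_194 = 24
  t_195 = 45;  t_196 = 74;  t_197 = 42;  t_198 = 55;  t_199 = 83;  t_200 = 5
  t_201 = 11;  t_202 = 6;  t_203 = 57;  t_204 = 71;  t_205 = 77;  t_206 = 30
  t_207 = 10;  t_208 = 55;  t_209 = 44;  t_210 = 54;  t_211 = 55;  t_212 = 21
  t_213 = 50;  t_214 = 2;  t_215 = 94;  t_216 = 66;  t_217 = 33;  t_218 = 23
  t_219 = 88;  t_220 = 11;  t_221 = 30;  t_222 = 80;  t_223 = 89;  t_224 = 72
  t_225 = 38;  t_226 = 43;  t_227 = 34;  t_228 = 64;  t_229 = 18;  t_230 = 31
  t_231 = 80;  t_232 = 24;  t_233 = 10;  t_234 = 85;  t_235 = 5;  t_236 = 62
  t_237 = 7;  t_238 = 51;  t_239 = 40;  t_240 = 48;  t_241 = 24;  t_242 = 32
  t_243 = 25;  t_244 = 78;  t_245 = 30;  t_246 = 78;  t_247 = 5;  t_248 = 62
  t_249 = 63;  t_250 = 5;  t_251 = 38;  t_252 = 78;  t_253 = 32;  t_254 = 7
  t_255 = 28
t_256 = 65·28 + 88·7 + 89·32 = 46
t_257 = 65·46 + 88·28 + 89·7 = 63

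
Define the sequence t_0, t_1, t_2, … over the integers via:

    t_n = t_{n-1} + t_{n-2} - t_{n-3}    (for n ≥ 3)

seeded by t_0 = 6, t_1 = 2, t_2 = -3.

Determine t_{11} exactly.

t_3 = 1·-3 + 1·2 + -1·6 = -7
t_4 = 1·-7 + 1·-3 + -1·2 = -12
t_5 = 1·-12 + 1·-7 + -1·-3 = -16
t_6 = 1·-16 + 1·-12 + -1·-7 = -21
t_7 = 1·-21 + 1·-16 + -1·-12 = -25
t_8 = 1·-25 + 1·-21 + -1·-16 = -30
t_9 = 1·-30 + 1·-25 + -1·-21 = -34
t_10 = 1·-34 + 1·-30 + -1·-25 = -39
t_11 = 1·-39 + 1·-34 + -1·-30 = -43

-43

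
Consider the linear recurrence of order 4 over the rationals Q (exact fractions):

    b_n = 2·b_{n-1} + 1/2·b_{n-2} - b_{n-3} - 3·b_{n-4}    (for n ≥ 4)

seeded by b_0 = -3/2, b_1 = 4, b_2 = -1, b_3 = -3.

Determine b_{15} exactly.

391947/64

b_4 = 2·-3 + 1/2·-1 + -1·4 + -3·-3/2 = -6
b_5 = 2·-6 + 1/2·-3 + -1·-1 + -3·4 = -49/2
b_6 = 2·-49/2 + 1/2·-6 + -1·-3 + -3·-1 = -46
b_7 = 2·-46 + 1/2·-49/2 + -1·-6 + -3·-3 = -357/4
b_8 = 2·-357/4 + 1/2·-46 + -1·-49/2 + -3·-6 = -159
b_9 = 2·-159 + 1/2·-357/4 + -1·-46 + -3·-49/2 = -1945/8
b_10 = 2·-1945/8 + 1/2·-159 + -1·-357/4 + -3·-46 = -677/2
b_11 = 2·-677/2 + 1/2·-1945/8 + -1·-159 + -3·-357/4 = -5949/16
b_12 = 2·-5949/16 + 1/2·-677/2 + -1·-1945/8 + -3·-159 = -771/4
b_13 = 2·-771/4 + 1/2·-5949/16 + -1·-677/2 + -3·-1945/8 = 15887/32
b_14 = 2·15887/32 + 1/2·-771/4 + -1·-5949/16 + -3·-677/2 = 18271/8
b_15 = 2·18271/8 + 1/2·15887/32 + -1·-771/4 + -3·-5949/16 = 391947/64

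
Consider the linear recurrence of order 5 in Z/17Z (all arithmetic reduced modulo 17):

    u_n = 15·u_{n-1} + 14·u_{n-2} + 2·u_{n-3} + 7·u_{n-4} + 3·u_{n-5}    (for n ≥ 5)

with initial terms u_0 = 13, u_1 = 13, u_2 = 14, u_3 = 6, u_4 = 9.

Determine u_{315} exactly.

4

u_5 = 15·9 + 14·6 + 2·14 + 7·13 + 3·13 = 3
u_6 = 15·3 + 14·9 + 2·6 + 7·14 + 3·13 = 14
u_7 = 15·14 + 14·3 + 2·9 + 7·6 + 3·14 = 14
u_8 = 15·14 + 14·14 + 2·3 + 7·9 + 3·6 = 0
u_9 = 15·0 + 14·14 + 2·14 + 7·3 + 3·9 = 0
u_10 = 15·0 + 14·0 + 2·14 + 7·14 + 3·3 = 16
Continuing the recurrence:
  u_11 = 6;  u_12 = 16;  u_13 = 16;  u_14 = 10;  u_15 = 3;  u_16 = 7
  u_17 = 4;  u_18 = 10;  u_19 = 16;  u_20 = 4;  u_21 = 13;  u_22 = 8
  u_23 = 10;  u_24 = 7;  u_25 = 7;  u_26 = 12;  u_27 = 12;  u_28 = 16
  u_29 = 9;  u_30 = 12;  u_31 = 16;  u_32 = 13;  u_33 = 10;  u_34 = 16
  u_35 = 10;  u_36 = 6;  u_37 = 14;  u_38 = 14;  u_39 = 9;  u_40 = 6
  u_41 = 3;  u_42 = 15;  u_43 = 10;  u_44 = 10;  u_45 = 2;  u_46 = 15
  u_47 = 14;  u_48 = 14;  u_49 = 4;  u_50 = 4;  u_51 = 15;  u_52 = 4
  u_53 = 8;  u_54 = 8;  u_55 = 0;  u_56 = 14;  u_57 = 5;  u_58 = 11
  u_59 = 15;  u_60 = 11;  u_61 = 15;  u_62 = 8;  u_63 = 14;  u_64 = 15
  u_65 = 14;  u_66 = 5;  u_67 = 15;  u_68 = 11;  u_69 = 1;  u_70 = 4
  u_71 = 12;  u_72 = 3;  u_73 = 6;  u_74 = 0;  u_75 = 16;  u_76 = 3
  u_77 = 14;  u_78 = 13;  u_79 = 16;  u_80 = 9;  u_81 = 16;  u_82 = 4
  u_83 = 11;  u_84 = 7;  u_85 = 15;  u_86 = 13;  u_87 = 15;  u_88 = 9
  u_89 = 4;  u_90 = 12;  u_91 = 7;  u_92 = 15;  u_93 = 11;  u_94 = 9
  u_95 = 13;  u_96 = 10;  u_97 = 13;  u_98 = 15;  u_99 = 1;  u_100 = 3
  u_101 = 6;  u_102 = 6;  u_103 = 11;  u_104 = 13;  u_105 = 4;  u_106 = 1
  u_107 = 5;  u_108 = 0;  u_109 = 3;  u_110 = 6;  u_111 = 0;  u_112 = 3
  u_113 = 10;  u_114 = 5;  u_115 = 1;  u_116 = 7;  u_117 = 4;  u_118 = 4
  u_119 = 16;  u_120 = 16;  u_121 = 11;  u_122 = 2;  u_123 = 0;  u_124 = 6
  u_125 = 15;  u_126 = 16;  u_127 = 9;  u_128 = 6;  u_129 = 14;  u_130 = 10
  u_131 = 10;  u_132 = 13;  u_133 = 12;  u_134 = 1;  u_135 = 3;  u_136 = 0
  u_137 = 14;  u_138 = 4;  u_139 = 8;  u_140 = 9;  u_141 = 13;  u_142 = 16
  u_143 = 15;  u_144 = 1;  u_145 = 1;  u_146 = 6;  u_147 = 4;  u_148 = 11
  u_149 = 5;  u_150 = 10;  u_151 = 16;  u_152 = 3;  u_153 = 0;  u_154 = 6
  u_155 = 0;  u_156 = 0;  u_157 = 4;  u_158 = 0;  u_159 = 6;  u_160 = 13
  u_161 = 1;  u_162 = 0;  u_163 = 14;  u_164 = 15;  u_165 = 8;  u_166 = 4
  u_167 = 11;  u_168 = 10;  u_169 = 5;  u_170 = 0;  u_171 = 9;  u_172 = 10
  u_173 = 1;  u_174 = 1;  u_175 = 10;  u_176 = 8;  u_177 = 10;  u_178 = 3
  u_179 = 2;  u_180 = 8;  u_181 = 10;  u_182 = 11;  u_183 = 4;  u_184 = 7
  u_185 = 5;  u_186 = 16;  u_187 = 11;  u_188 = 1;  u_189 = 2;  u_190 = 6
  u_191 = 7;  u_192 = 12;  u_193 = 1;  u_194 = 7;  u_195 = 6;  u_196 = 6
  u_197 = 10;  u_198 = 9;  u_199 = 10;  u_200 = 16;  u_201 = 10;  u_202 = 11
  u_203 = 9;  u_204 = 9;  u_205 = 10;  u_206 = 10;  u_207 = 13;  u_208 = 3
  u_209 = 4;  u_210 = 7;  u_211 = 16;  u_212 = 15;  u_213 = 7;  u_214 = 0
  u_215 = 6;  u_216 = 2;  u_217 = 4;  u_218 = 2;  u_219 = 13;  u_220 = 8
  u_221 = 0;  u_222 = 11;  u_223 = 6;  u_224 = 16;  u_225 = 13;  u_226 = 15
  u_227 = 4;  u_228 = 1;  u_229 = 2;  u_230 = 9;  u_231 = 0;  u_232 = 13
  u_233 = 9;  u_234 = 12;  u_235 = 2;  u_236 = 1;  u_237 = 16;  u_238 = 12
  u_239 = 14;  u_240 = 15;  u_241 = 16;  u_242 = 15;  u_243 = 1;  u_244 = 13
  u_245 = 5;  u_246 = 4;  u_247 = 4;  u_248 = 16;  u_249 = 4;  u_250 = 12
  u_251 = 2;  u_252 = 7;  u_253 = 12;  u_254 = 4;  u_255 = 3;  u_256 = 10
  u_257 = 16;  u_258 = 8;  u_259 = 6;  u_260 = 7;  u_261 = 7;  u_262 = 13
  u_263 = 16;  u_264 = 10;  u_265 = 11;  u_266 = 7;  u_267 = 5;  u_268 = 7
  u_269 = 7;  u_270 = 6;  u_271 = 3;  u_272 = 3;  u_273 = 16;  u_274 = 11
  u_275 = 9;  u_276 = 11;  u_277 = 9;  u_278 = 7;  u_279 = 9;  u_280 = 15
  u_281 = 2;  u_282 = 11;  u_283 = 1;  u_284 = 16;  u_285 = 12;  u_286 = 13
  u_287 = 10;  u_288 = 12;  u_289 = 2;  u_290 = 5;  u_291 = 15;  u_292 = 5
  u_293 = 5;  u_294 = 12;  u_295 = 6;  u_296 = 8;  u_297 = 6;  u_298 = 7
  u_299 = 11;  u_300 = 9;  u_301 = 12;  u_302 = 4;  u_303 = 4;  u_304 = 15
  u_305 = 9;  u_306 = 9;  u_307 = 8;  u_308 = 7;  u_309 = 3;  u_310 = 11
  u_311 = 15;  u_312 = 16;  u_313 = 4
u_314 = 15·4 + 14·16 + 2·15 + 7·11 + 3·3 = 9
u_315 = 15·9 + 14·4 + 2·16 + 7·15 + 3·11 = 4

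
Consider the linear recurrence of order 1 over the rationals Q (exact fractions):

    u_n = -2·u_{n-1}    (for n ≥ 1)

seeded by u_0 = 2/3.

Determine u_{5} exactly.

-64/3

u_1 = -2·2/3 = -4/3
u_2 = -2·-4/3 = 8/3
u_3 = -2·8/3 = -16/3
u_4 = -2·-16/3 = 32/3
u_5 = -2·32/3 = -64/3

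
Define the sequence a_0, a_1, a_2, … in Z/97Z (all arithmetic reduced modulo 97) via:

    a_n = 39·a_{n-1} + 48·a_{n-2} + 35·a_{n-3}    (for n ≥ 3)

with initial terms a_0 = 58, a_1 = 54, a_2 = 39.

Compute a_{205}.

17

a_3 = 39·39 + 48·54 + 35·58 = 32
a_4 = 39·32 + 48·39 + 35·54 = 63
a_5 = 39·63 + 48·32 + 35·39 = 23
a_6 = 39·23 + 48·63 + 35·32 = 94
a_7 = 39·94 + 48·23 + 35·63 = 88
a_8 = 39·88 + 48·94 + 35·23 = 19
Continuing the recurrence:
  a_9 = 10;  a_10 = 17;  a_11 = 62;  a_12 = 92;  a_13 = 78;  a_14 = 25
  a_15 = 82;  a_16 = 47;  a_17 = 48;  a_18 = 14;  a_19 = 33;  a_20 = 50
  a_21 = 47;  a_22 = 53;  a_23 = 59;  a_24 = 88;  a_25 = 68;  a_26 = 17
  a_27 = 23;  a_28 = 19;  a_29 = 15;  a_30 = 71;  a_31 = 80;  a_32 = 69
  a_33 = 92;  a_34 = 0;  a_35 = 41;  a_36 = 66;  a_37 = 80;  a_38 = 60
  a_39 = 51;  a_40 = 6;  a_41 = 29;  a_42 = 3;  a_43 = 70;  a_44 = 9
  a_45 = 33;  a_46 = 95;  a_47 = 75;  a_48 = 7;  a_49 = 20;  a_50 = 55
  a_51 = 52;  a_52 = 33;  a_53 = 82;  a_54 = 6;  a_55 = 87;  a_56 = 52
  a_57 = 12;  a_58 = 92;  a_59 = 67;  a_60 = 77;  a_61 = 30;  a_62 = 33
  a_63 = 87;  a_64 = 13;  a_65 = 18;  a_66 = 6;  a_67 = 1;  a_68 = 84
  a_69 = 42;  a_70 = 79;  a_71 = 83;  a_72 = 60;  a_73 = 68;  a_74 = 95
  a_75 = 48;  a_76 = 82;  a_77 = 0;  a_78 = 87;  a_79 = 55;  a_80 = 16
  a_81 = 4;  a_82 = 36;  a_83 = 22;  a_84 = 10;  a_85 = 87;  a_86 = 84
  a_87 = 42;  a_88 = 82;  a_89 = 6;  a_90 = 14;  a_91 = 18;  a_92 = 32
  a_93 = 80;  a_94 = 48;  a_95 = 42;  a_96 = 49;  a_97 = 78;  a_98 = 74
  a_99 = 3;  a_100 = 94;  a_101 = 95;  a_102 = 77;  a_103 = 86;  a_104 = 93
  a_105 = 71;  a_106 = 58;  a_107 = 1;  a_108 = 70;  a_109 = 55;  a_110 = 11
  a_111 = 87;  a_112 = 26;  a_113 = 46;  a_114 = 73;  a_115 = 48;  a_116 = 2
  a_117 = 87;  a_118 = 28;  a_119 = 3;  a_120 = 44;  a_121 = 27;  a_122 = 69
  a_123 = 95;  a_124 = 8;  a_125 = 12;  a_126 = 6;  a_127 = 23;  a_128 = 53
  a_129 = 83;  a_130 = 87;  a_131 = 17;  a_132 = 81;  a_133 = 36;  a_134 = 67
  a_135 = 95;  a_136 = 33;  a_137 = 44;  a_138 = 29;  a_139 = 33;  a_140 = 48
  a_141 = 9;  a_142 = 27;  a_143 = 61;  a_144 = 13;  a_145 = 15;  a_146 = 46
  a_147 = 59;  a_148 = 87;  a_149 = 75;  a_150 = 48;  a_151 = 78;  a_152 = 17
  a_153 = 73;  a_154 = 88;  a_155 = 62;  a_156 = 79;  a_157 = 19;  a_158 = 10
  a_159 = 90;  a_160 = 96;  a_161 = 72;  a_162 = 90;  a_163 = 44;  a_164 = 20
  a_165 = 28;  a_166 = 3;  a_167 = 27;  a_168 = 43;  a_169 = 71;  a_170 = 55
  a_171 = 74;  a_172 = 57;  a_173 = 37;  a_174 = 76;  a_175 = 42;  a_176 = 82
  a_177 = 17;  a_178 = 55;  a_179 = 11;  a_180 = 75;  a_181 = 43;  a_182 = 36
  a_183 = 79;  a_184 = 9;  a_185 = 68;  a_186 = 29;  a_187 = 54;  a_188 = 58
  a_189 = 49;  a_190 = 86;  a_191 = 73;  a_192 = 57;  a_193 = 7;  a_194 = 35
  a_195 = 10;  a_196 = 84;  a_197 = 34;  a_198 = 82;  a_199 = 10;  a_200 = 84
  a_201 = 30;  a_202 = 23;  a_203 = 39
a_204 = 39·39 + 48·23 + 35·30 = 86
a_205 = 39·86 + 48·39 + 35·23 = 17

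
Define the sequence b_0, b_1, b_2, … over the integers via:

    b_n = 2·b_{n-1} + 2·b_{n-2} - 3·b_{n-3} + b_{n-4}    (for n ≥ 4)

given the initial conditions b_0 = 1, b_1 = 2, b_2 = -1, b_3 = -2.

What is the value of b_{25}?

-830439136

b_4 = 2·-2 + 2·-1 + -3·2 + 1·1 = -11
b_5 = 2·-11 + 2·-2 + -3·-1 + 1·2 = -21
b_6 = 2·-21 + 2·-11 + -3·-2 + 1·-1 = -59
b_7 = 2·-59 + 2·-21 + -3·-11 + 1·-2 = -129
b_8 = 2·-129 + 2·-59 + -3·-21 + 1·-11 = -324
b_9 = 2·-324 + 2·-129 + -3·-59 + 1·-21 = -750
b_10 = 2·-750 + 2·-324 + -3·-129 + 1·-59 = -1820
b_11 = 2·-1820 + 2·-750 + -3·-324 + 1·-129 = -4297
b_12 = 2·-4297 + 2·-1820 + -3·-750 + 1·-324 = -10308
b_13 = 2·-10308 + 2·-4297 + -3·-1820 + 1·-750 = -24500
b_14 = 2·-24500 + 2·-10308 + -3·-4297 + 1·-1820 = -58545
b_15 = 2·-58545 + 2·-24500 + -3·-10308 + 1·-4297 = -139463
b_16 = 2·-139463 + 2·-58545 + -3·-24500 + 1·-10308 = -332824
b_17 = 2·-332824 + 2·-139463 + -3·-58545 + 1·-24500 = -793439
b_18 = 2·-793439 + 2·-332824 + -3·-139463 + 1·-58545 = -1892682
b_19 = 2·-1892682 + 2·-793439 + -3·-332824 + 1·-139463 = -4513233
b_20 = 2·-4513233 + 2·-1892682 + -3·-793439 + 1·-332824 = -10764337
b_21 = 2·-10764337 + 2·-4513233 + -3·-1892682 + 1·-793439 = -25670533
b_22 = 2·-25670533 + 2·-10764337 + -3·-4513233 + 1·-1892682 = -61222723
b_23 = 2·-61222723 + 2·-25670533 + -3·-10764337 + 1·-4513233 = -146006734
b_24 = 2·-146006734 + 2·-61222723 + -3·-25670533 + 1·-10764337 = -348211652
b_25 = 2·-348211652 + 2·-146006734 + -3·-61222723 + 1·-25670533 = -830439136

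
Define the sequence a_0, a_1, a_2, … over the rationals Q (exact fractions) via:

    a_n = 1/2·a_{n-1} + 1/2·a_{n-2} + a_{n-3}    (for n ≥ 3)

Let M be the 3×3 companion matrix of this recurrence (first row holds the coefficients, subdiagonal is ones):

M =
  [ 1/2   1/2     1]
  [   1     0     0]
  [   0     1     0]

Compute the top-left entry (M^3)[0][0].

13/8

(M^3)[0][0] is the top entry after applying M 3 times to the unit state (1, 0, 0). Equivalently it is h_{5} for the auxiliary sequence (h_n) obeying the same recurrence with h_2 = 1 and h_i = 0 for 0 ≤ i < 2:
h_3 = 1/2·1 + 1/2·0 + 1·0 = 1/2
h_4 = 1/2·1/2 + 1/2·1 + 1·0 = 3/4
h_5 = 1/2·3/4 + 1/2·1/2 + 1·1 = 13/8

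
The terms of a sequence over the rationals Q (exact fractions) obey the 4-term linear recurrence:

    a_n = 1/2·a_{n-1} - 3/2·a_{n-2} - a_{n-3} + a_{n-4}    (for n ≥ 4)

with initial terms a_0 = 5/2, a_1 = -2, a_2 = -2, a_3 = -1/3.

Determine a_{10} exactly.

1191/64

a_4 = 1/2·-1/3 + -3/2·-2 + -1·-2 + 1·5/2 = 22/3
a_5 = 1/2·22/3 + -3/2·-1/3 + -1·-2 + 1·-2 = 25/6
a_6 = 1/2·25/6 + -3/2·22/3 + -1·-1/3 + 1·-2 = -127/12
a_7 = 1/2·-127/12 + -3/2·25/6 + -1·22/3 + 1·-1/3 = -461/24
a_8 = 1/2·-461/24 + -3/2·-127/12 + -1·25/6 + 1·22/3 = 151/16
a_9 = 1/2·151/16 + -3/2·-461/24 + -1·-127/12 + 1·25/6 = 1545/32
a_10 = 1/2·1545/32 + -3/2·151/16 + -1·-461/24 + 1·-127/12 = 1191/64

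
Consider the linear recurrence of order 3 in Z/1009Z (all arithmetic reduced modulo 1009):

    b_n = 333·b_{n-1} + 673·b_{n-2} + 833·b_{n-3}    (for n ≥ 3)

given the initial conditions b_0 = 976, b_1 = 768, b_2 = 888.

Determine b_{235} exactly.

b_3 = 333·888 + 673·768 + 833·976 = 77
b_4 = 333·77 + 673·888 + 833·768 = 750
b_5 = 333·750 + 673·77 + 833·888 = 996
b_6 = 333·996 + 673·750 + 833·77 = 531
b_7 = 333·531 + 673·996 + 833·750 = 759
b_8 = 333·759 + 673·531 + 833·996 = 944
Continuing the recurrence:
  b_9 = 178;  b_10 = 1007;  b_11 = 407;  b_12 = 948;  b_13 = 691;  b_14 = 374
  b_15 = 975;  b_16 = 711;  b_17 = 743;  b_18 = 381;  b_19 = 303;  b_20 = 528
  b_21 = 906;  b_22 = 332;  b_23 = 777;  b_24 = 850;  b_25 = 879;  b_26 = 516
  b_27 = 323;  b_28 = 450;  b_29 = 956;  b_30 = 319;  b_31 = 439;  b_32 = 908
  b_33 = 843;  b_34 = 276;  b_35 = 993;  b_36 = 773;  b_37 = 301;  b_38 = 725
  b_39 = 205;  b_40 = 732;  b_41 = 862;  b_42 = 978;  b_43 = 38;  b_44 = 510
  b_45 = 69;  b_46 = 315;  b_47 = 23;  b_48 = 665;  b_49 = 873;  b_50 = 663
  b_51 = 103;  b_52 = 943;  b_53 = 274;  b_54 = 444;  b_55 = 810;  b_56 = 683
  b_57 = 233;  b_58 = 169;  b_59 = 50;  b_60 = 587;  b_61 = 604;  b_62 = 145
  b_63 = 333;  b_64 = 261;  b_65 = 964;  b_66 = 151;  b_67 = 296;  b_68 = 257
  b_69 = 918;  b_70 = 761;  b_71 = 633;  b_72 = 370;  b_73 = 584;  b_74 = 113
  b_75 = 283;  b_76 = 910;  b_77 = 380;  b_78 = 15;  b_79 = 684;  b_80 = 466
  b_81 = 407;  b_82 = 840;  b_83 = 412;  b_84 = 259;  b_85 = 766;  b_86 = 696
  b_87 = 447;  b_88 = 141;  b_89 = 281;  b_90 = 822;  b_91 = 117;  b_92 = 878
  b_93 = 427;  b_94 = 139;  b_95 = 537;  b_96 = 461;  b_97 = 76;  b_98 = 907
  b_99 = 622;  b_100 = 997;  b_101 = 710;  b_102 = 829;  b_103 = 258;  b_104 = 245
  b_105 = 343;  b_106 = 617;  b_107 = 679;  b_108 = 805;  b_109 = 950;  b_110 = 23
  b_111 = 829;  b_112 = 229;  b_113 = 510;  b_114 = 459;  b_115 = 714;  b_116 = 841
  b_117 = 734;  b_118 = 649;  b_119 = 70;  b_120 = 960;  b_121 = 316;  b_122 = 400
  b_123 = 333;  b_124 = 584;  b_125 = 76;  b_126 = 528;  b_127 = 81;  b_128 = 656
  b_129 = 431;  b_130 = 670;  b_131 = 171;  b_132 = 145;  b_133 = 43;  b_134 = 79
  b_135 = 465;  b_136 = 662;  b_137 = 861;  b_138 = 603;  b_139 = 827;  b_140 = 958
  b_141 = 599;  b_142 = 421;  b_143 = 373;  b_144 = 427;  b_145 = 280;  b_146 = 155
  b_147 = 436;  b_148 = 441;  b_149 = 320;  b_150 = 710;  b_151 = 844;  b_152 = 298
  b_153 = 453;  b_154 = 50;  b_155 = 677;  b_156 = 770;  b_157 = 967;  b_158 = 643
  b_159 = 892;  b_160 = 597;  b_161 = 838;  b_162 = 172;  b_163 = 579;  b_164 = 644
  b_165 = 735;  b_166 = 124;  b_167 = 841;  b_168 = 57;  b_169 = 128;  b_170 = 572
  b_171 = 212;  b_172 = 163;  b_173 = 428;  b_174 = 1003;  b_175 = 63;  b_176 = 135
  b_177 = 627;  b_178 = 993;  b_179 = 382;  b_180 = 32;  b_181 = 146;  b_182 = 904
  b_183 = 148;  b_184 = 346;  b_185 = 223;  b_186 = 567;  b_187 = 519;  b_188 = 580
  b_189 = 693;  b_190 = 40;  b_191 = 263;  b_192 = 603;  b_193 = 455;  b_194 = 492
  b_195 = 683;  b_196 = 209;  b_197 = 722;  b_198 = 553;  b_199 = 628;  b_200 = 171
  b_201 = 857;  b_202 = 353;  b_203 = 292;  b_204 = 335;  b_205 = 756;  b_206 = 13
  b_207 = 107;  b_208 = 116;  b_209 = 388;  b_210 = 766;  b_211 = 367;  b_212 = 365
  b_213 = 641;  b_214 = 996;  b_215 = 593;  b_216 = 229;  b_217 = 377;  b_218 = 733
  b_219 = 429;  b_220 = 738;  b_221 = 854;  b_222 = 261;  b_223 = 24;  b_224 = 44
  b_225 = 3;  b_226 = 153;  b_227 = 828;  b_228 = 799;  b_229 = 282;  b_230 = 576
  b_231 = 828;  b_232 = 268;  b_233 = 252
b_234 = 333·252 + 673·268 + 833·828 = 499
b_235 = 333·499 + 673·252 + 833·268 = 21

21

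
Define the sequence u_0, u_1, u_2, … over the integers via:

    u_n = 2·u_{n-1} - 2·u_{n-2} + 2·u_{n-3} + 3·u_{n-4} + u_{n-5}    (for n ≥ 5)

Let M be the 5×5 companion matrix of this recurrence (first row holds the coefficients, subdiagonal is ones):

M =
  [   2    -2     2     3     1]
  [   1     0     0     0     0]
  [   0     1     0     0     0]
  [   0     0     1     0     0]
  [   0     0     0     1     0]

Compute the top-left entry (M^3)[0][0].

(M^3)[0][0] is the top entry after applying M 3 times to the unit state (1, 0, 0, 0, 0). Equivalently it is h_{7} for the auxiliary sequence (h_n) obeying the same recurrence with h_4 = 1 and h_i = 0 for 0 ≤ i < 4:
h_5 = 2·1 + -2·0 + 2·0 + 3·0 + 1·0 = 2
h_6 = 2·2 + -2·1 + 2·0 + 3·0 + 1·0 = 2
h_7 = 2·2 + -2·2 + 2·1 + 3·0 + 1·0 = 2

2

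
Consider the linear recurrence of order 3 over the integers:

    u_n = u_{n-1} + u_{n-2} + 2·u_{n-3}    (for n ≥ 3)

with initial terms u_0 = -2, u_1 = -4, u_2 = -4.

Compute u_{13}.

u_3 = 1·-4 + 1·-4 + 2·-2 = -12
u_4 = 1·-12 + 1·-4 + 2·-4 = -24
u_5 = 1·-24 + 1·-12 + 2·-4 = -44
u_6 = 1·-44 + 1·-24 + 2·-12 = -92
u_7 = 1·-92 + 1·-44 + 2·-24 = -184
u_8 = 1·-184 + 1·-92 + 2·-44 = -364
u_9 = 1·-364 + 1·-184 + 2·-92 = -732
u_10 = 1·-732 + 1·-364 + 2·-184 = -1464
u_11 = 1·-1464 + 1·-732 + 2·-364 = -2924
u_12 = 1·-2924 + 1·-1464 + 2·-732 = -5852
u_13 = 1·-5852 + 1·-2924 + 2·-1464 = -11704

-11704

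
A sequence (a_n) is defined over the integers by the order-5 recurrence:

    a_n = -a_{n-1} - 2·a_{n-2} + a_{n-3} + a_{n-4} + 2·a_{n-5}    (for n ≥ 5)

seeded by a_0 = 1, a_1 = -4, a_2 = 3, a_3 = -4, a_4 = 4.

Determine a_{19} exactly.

a_5 = -1·4 + -2·-4 + 1·3 + 1·-4 + 2·1 = 5
a_6 = -1·5 + -2·4 + 1·-4 + 1·3 + 2·-4 = -22
a_7 = -1·-22 + -2·5 + 1·4 + 1·-4 + 2·3 = 18
a_8 = -1·18 + -2·-22 + 1·5 + 1·4 + 2·-4 = 27
a_9 = -1·27 + -2·18 + 1·-22 + 1·5 + 2·4 = -72
a_10 = -1·-72 + -2·27 + 1·18 + 1·-22 + 2·5 = 24
a_11 = -1·24 + -2·-72 + 1·27 + 1·18 + 2·-22 = 121
a_12 = -1·121 + -2·24 + 1·-72 + 1·27 + 2·18 = -178
a_13 = -1·-178 + -2·121 + 1·24 + 1·-72 + 2·27 = -58
a_14 = -1·-58 + -2·-178 + 1·121 + 1·24 + 2·-72 = 415
a_15 = -1·415 + -2·-58 + 1·-178 + 1·121 + 2·24 = -308
a_16 = -1·-308 + -2·415 + 1·-58 + 1·-178 + 2·121 = -516
a_17 = -1·-516 + -2·-308 + 1·415 + 1·-58 + 2·-178 = 1133
a_18 = -1·1133 + -2·-516 + 1·-308 + 1·415 + 2·-58 = -110
a_19 = -1·-110 + -2·1133 + 1·-516 + 1·-308 + 2·415 = -2150

-2150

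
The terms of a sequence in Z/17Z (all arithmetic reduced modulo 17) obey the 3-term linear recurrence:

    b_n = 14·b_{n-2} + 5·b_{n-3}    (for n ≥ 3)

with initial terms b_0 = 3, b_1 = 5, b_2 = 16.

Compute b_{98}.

8

b_3 = 0·16 + 14·5 + 5·3 = 0
b_4 = 0·0 + 14·16 + 5·5 = 11
b_5 = 0·11 + 14·0 + 5·16 = 12
b_6 = 0·12 + 14·11 + 5·0 = 1
b_7 = 0·1 + 14·12 + 5·11 = 2
b_8 = 0·2 + 14·1 + 5·12 = 6
b_9 = 0·6 + 14·2 + 5·1 = 16
b_10 = 0·16 + 14·6 + 5·2 = 9
b_11 = 0·9 + 14·16 + 5·6 = 16
b_12 = 0·16 + 14·9 + 5·16 = 2
b_13 = 0·2 + 14·16 + 5·9 = 14
b_14 = 0·14 + 14·2 + 5·16 = 6
b_15 = 0·6 + 14·14 + 5·2 = 2
b_16 = 0·2 + 14·6 + 5·14 = 1
b_17 = 0·1 + 14·2 + 5·6 = 7
b_18 = 0·7 + 14·1 + 5·2 = 7
b_19 = 0·7 + 14·7 + 5·1 = 1
b_20 = 0·1 + 14·7 + 5·7 = 14
b_21 = 0·14 + 14·1 + 5·7 = 15
b_22 = 0·15 + 14·14 + 5·1 = 14
b_23 = 0·14 + 14·15 + 5·14 = 8
b_24 = 0·8 + 14·14 + 5·15 = 16
b_25 = 0·16 + 14·8 + 5·14 = 12
b_26 = 0·12 + 14·16 + 5·8 = 9
b_27 = 0·9 + 14·12 + 5·16 = 10
b_28 = 0·10 + 14·9 + 5·12 = 16
b_29 = 0·16 + 14·10 + 5·9 = 15
b_30 = 0·15 + 14·16 + 5·10 = 2
b_31 = 0·2 + 14·15 + 5·16 = 1
b_32 = 0·1 + 14·2 + 5·15 = 1
b_33 = 0·1 + 14·1 + 5·2 = 7
b_34 = 0·7 + 14·1 + 5·1 = 2
b_35 = 0·2 + 14·7 + 5·1 = 1
b_36 = 0·1 + 14·2 + 5·7 = 12
b_37 = 0·12 + 14·1 + 5·2 = 7
b_38 = 0·7 + 14·12 + 5·1 = 3
b_39 = 0·3 + 14·7 + 5·12 = 5
b_40 = 0·5 + 14·3 + 5·7 = 9
b_41 = 0·9 + 14·5 + 5·3 = 0
b_42 = 0·0 + 14·9 + 5·5 = 15
b_43 = 0·15 + 14·0 + 5·9 = 11
b_44 = 0·11 + 14·15 + 5·0 = 6
b_45 = 0·6 + 14·11 + 5·15 = 8
b_46 = 0·8 + 14·6 + 5·11 = 3
b_47 = 0·3 + 14·8 + 5·6 = 6
b_48 = 0·6 + 14·3 + 5·8 = 14
b_49 = 0·14 + 14·6 + 5·3 = 14
b_50 = 0·14 + 14·14 + 5·6 = 5
b_51 = 0·5 + 14·14 + 5·14 = 11
b_52 = 0·11 + 14·5 + 5·14 = 4
b_53 = 0·4 + 14·11 + 5·5 = 9
b_54 = 0·9 + 14·4 + 5·11 = 9
b_55 = 0·9 + 14·9 + 5·4 = 10
b_56 = 0·10 + 14·9 + 5·9 = 1
b_57 = 0·1 + 14·10 + 5·9 = 15
b_58 = 0·15 + 14·1 + 5·10 = 13
b_59 = 0·13 + 14·15 + 5·1 = 11
b_60 = 0·11 + 14·13 + 5·15 = 2
b_61 = 0·2 + 14·11 + 5·13 = 15
b_62 = 0·15 + 14·2 + 5·11 = 15
b_63 = 0·15 + 14·15 + 5·2 = 16
b_64 = 0·16 + 14·15 + 5·15 = 13
b_65 = 0·13 + 14·16 + 5·15 = 10
b_66 = 0·10 + 14·13 + 5·16 = 7
b_67 = 0·7 + 14·10 + 5·13 = 1
b_68 = 0·1 + 14·7 + 5·10 = 12
b_69 = 0·12 + 14·1 + 5·7 = 15
b_70 = 0·15 + 14·12 + 5·1 = 3
b_71 = 0·3 + 14·15 + 5·12 = 15
b_72 = 0·15 + 14·3 + 5·15 = 15
b_73 = 0·15 + 14·15 + 5·3 = 4
b_74 = 0·4 + 14·15 + 5·15 = 13
b_75 = 0·13 + 14·4 + 5·15 = 12
b_76 = 0·12 + 14·13 + 5·4 = 15
b_77 = 0·15 + 14·12 + 5·13 = 12
b_78 = 0·12 + 14·15 + 5·12 = 15
b_79 = 0·15 + 14·12 + 5·15 = 5
b_80 = 0·5 + 14·15 + 5·12 = 15
b_81 = 0·15 + 14·5 + 5·15 = 9
b_82 = 0·9 + 14·15 + 5·5 = 14
b_83 = 0·14 + 14·9 + 5·15 = 14
b_84 = 0·14 + 14·14 + 5·9 = 3
b_85 = 0·3 + 14·14 + 5·14 = 11
b_86 = 0·11 + 14·3 + 5·14 = 10
b_87 = 0·10 + 14·11 + 5·3 = 16
b_88 = 0·16 + 14·10 + 5·11 = 8
b_89 = 0·8 + 14·16 + 5·10 = 2
b_90 = 0·2 + 14·8 + 5·16 = 5
b_91 = 0·5 + 14·2 + 5·8 = 0
b_92 = 0·0 + 14·5 + 5·2 = 12
b_93 = 0·12 + 14·0 + 5·5 = 8
b_94 = 0·8 + 14·12 + 5·0 = 15
b_95 = 0·15 + 14·8 + 5·12 = 2
b_96 = 0·2 + 14·15 + 5·8 = 12
b_97 = 0·12 + 14·2 + 5·15 = 1
b_98 = 0·1 + 14·12 + 5·2 = 8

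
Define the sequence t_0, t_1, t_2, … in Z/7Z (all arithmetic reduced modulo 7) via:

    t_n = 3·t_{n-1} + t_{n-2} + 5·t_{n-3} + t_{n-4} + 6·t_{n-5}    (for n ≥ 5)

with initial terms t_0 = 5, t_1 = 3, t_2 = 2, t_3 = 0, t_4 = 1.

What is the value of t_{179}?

t_5 = 3·1 + 1·0 + 5·2 + 1·3 + 6·5 = 4
t_6 = 3·4 + 1·1 + 5·0 + 1·2 + 6·3 = 5
t_7 = 3·5 + 1·4 + 5·1 + 1·0 + 6·2 = 1
t_8 = 3·1 + 1·5 + 5·4 + 1·1 + 6·0 = 1
t_9 = 3·1 + 1·1 + 5·5 + 1·4 + 6·1 = 4
t_10 = 3·4 + 1·1 + 5·1 + 1·5 + 6·4 = 5
Continuing the recurrence:
  t_11 = 6;  t_12 = 1;  t_13 = 2;  t_14 = 3;  t_15 = 3;  t_16 = 3
  t_17 = 0;  t_18 = 5;  t_19 = 2;  t_20 = 4;  t_21 = 1;  t_22 = 1
  t_23 = 0;  t_24 = 1;  t_25 = 5;  t_26 = 2;  t_27 = 1;  t_28 = 3
  t_29 = 3;  t_30 = 0;  t_31 = 3;  t_32 = 5;  t_33 = 4;  t_34 = 1
  t_35 = 0;  t_36 = 2;  t_37 = 3;  t_38 = 1;  t_39 = 1;  t_40 = 0
  t_41 = 0;  t_42 = 3;  t_43 = 2;  t_44 = 1;  t_45 = 6;  t_46 = 4
  t_47 = 1;  t_48 = 1;  t_49 = 1;  t_50 = 0;  t_51 = 3;  t_52 = 0
  t_53 = 3;  t_54 = 2;  t_55 = 5;  t_56 = 1;  t_57 = 0;  t_58 = 4
  t_59 = 6;  t_60 = 4;  t_61 = 2;  t_62 = 2;  t_63 = 2;  t_64 = 2
  t_65 = 2;  t_66 = 4;  t_67 = 3;  t_68 = 2;  t_69 = 1;  t_70 = 1
  t_71 = 6;  t_72 = 2;  t_73 = 2;  t_74 = 3;  t_75 = 5;  t_76 = 3
  t_77 = 1;  t_78 = 4;  t_79 = 2;  t_80 = 6;  t_81 = 3;  t_82 = 0
  t_83 = 3;  t_84 = 0;  t_85 = 0;  t_86 = 5;  t_87 = 4;  t_88 = 0
  t_89 = 1;  t_90 = 0;  t_91 = 0;  t_92 = 1;  t_93 = 4;  t_94 = 5
  t_95 = 3;  t_96 = 0;  t_97 = 3;  t_98 = 4;  t_99 = 6;  t_100 = 6
  t_101 = 5;  t_102 = 3;  t_103 = 4;  t_104 = 5;  t_105 = 5;  t_106 = 3
  t_107 = 5;  t_108 = 2;  t_109 = 5;  t_110 = 5;  t_111 = 4;  t_112 = 4
  t_113 = 2;  t_114 = 2;  t_115 = 6;  t_116 = 2;  t_117 = 6;  t_118 = 1
  t_119 = 2;  t_120 = 5;  t_121 = 5;  t_122 = 4;  t_123 = 1;  t_124 = 0
  t_125 = 0;  t_126 = 4;  t_127 = 2;  t_128 = 2;  t_129 = 0;  t_130 = 2
  t_131 = 0;  t_132 = 2;  t_133 = 0;  t_134 = 4;  t_135 = 6;  t_136 = 3
  t_137 = 5;  t_138 = 3;  t_139 = 3;  t_140 = 6;  t_141 = 3;  t_142 = 0
  t_143 = 5;  t_144 = 5;  t_145 = 3;  t_146 = 1;  t_147 = 1;  t_148 = 5
  t_149 = 5;  t_150 = 2;  t_151 = 1;  t_152 = 6;  t_153 = 1;  t_154 = 4
  t_155 = 0;  t_156 = 0;  t_157 = 1;  t_158 = 6;  t_159 = 1;  t_160 = 0
  t_161 = 4;  t_162 = 1;  t_163 = 2;  t_164 = 5;  t_165 = 5;  t_166 = 6
  t_167 = 0;  t_168 = 6;  t_169 = 6;  t_170 = 4;  t_171 = 0;  t_172 = 5
  t_173 = 0;  t_174 = 3;  t_175 = 2;  t_176 = 0;  t_177 = 5
t_178 = 3·5 + 1·0 + 5·2 + 1·3 + 6·0 = 0
t_179 = 3·0 + 1·5 + 5·0 + 1·2 + 6·3 = 4

4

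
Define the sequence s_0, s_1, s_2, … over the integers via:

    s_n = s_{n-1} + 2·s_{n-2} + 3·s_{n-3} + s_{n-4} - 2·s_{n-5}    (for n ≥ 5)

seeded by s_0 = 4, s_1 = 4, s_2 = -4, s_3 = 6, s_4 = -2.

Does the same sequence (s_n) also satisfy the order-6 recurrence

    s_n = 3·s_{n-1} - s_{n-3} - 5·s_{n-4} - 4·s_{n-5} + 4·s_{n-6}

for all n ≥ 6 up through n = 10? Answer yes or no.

yes

Terms s_0..s_10: 4, 4, -4, 6, -2, -6, -4, -8, -48, -78, -190
n=6: candidate gives -4, actual s_6 = -4 ✓
n=7: candidate gives -8, actual s_7 = -8 ✓
n=8: candidate gives -48, actual s_8 = -48 ✓
n=9: candidate gives -78, actual s_9 = -78 ✓
n=10: candidate gives -190, actual s_10 = -190 ✓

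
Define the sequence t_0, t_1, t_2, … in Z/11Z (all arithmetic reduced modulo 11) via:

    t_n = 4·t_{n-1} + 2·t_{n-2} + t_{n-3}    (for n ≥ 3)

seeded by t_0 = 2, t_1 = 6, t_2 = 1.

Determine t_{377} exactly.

t_3 = 4·1 + 2·6 + 1·2 = 7
t_4 = 4·7 + 2·1 + 1·6 = 3
t_5 = 4·3 + 2·7 + 1·1 = 5
t_6 = 4·5 + 2·3 + 1·7 = 0
t_7 = 4·0 + 2·5 + 1·3 = 2
t_8 = 4·2 + 2·0 + 1·5 = 2
t_9 = 4·2 + 2·2 + 1·0 = 1
t_10 = 4·1 + 2·2 + 1·2 = 10
t_11 = 4·10 + 2·1 + 1·2 = 0
t_12 = 4·0 + 2·10 + 1·1 = 10
t_13 = 4·10 + 2·0 + 1·10 = 6
t_14 = 4·6 + 2·10 + 1·0 = 0
t_15 = 4·0 + 2·6 + 1·10 = 0
t_16 = 4·0 + 2·0 + 1·6 = 6
t_17 = 4·6 + 2·0 + 1·0 = 2
t_18 = 4·2 + 2·6 + 1·0 = 9
t_19 = 4·9 + 2·2 + 1·6 = 2
t_20 = 4·2 + 2·9 + 1·2 = 6
t_21 = 4·6 + 2·2 + 1·9 = 4
t_22 = 4·4 + 2·6 + 1·2 = 8
t_23 = 4·8 + 2·4 + 1·6 = 2
t_24 = 4·2 + 2·8 + 1·4 = 6
t_25 = 4·6 + 2·2 + 1·8 = 3
t_26 = 4·3 + 2·6 + 1·2 = 4
t_27 = 4·4 + 2·3 + 1·6 = 6
t_28 = 4·6 + 2·4 + 1·3 = 2
t_29 = 4·2 + 2·6 + 1·4 = 2
t_30 = 4·2 + 2·2 + 1·6 = 7
t_31 = 4·7 + 2·2 + 1·2 = 1
t_32 = 4·1 + 2·7 + 1·2 = 9
t_33 = 4·9 + 2·1 + 1·7 = 1
t_34 = 4·1 + 2·9 + 1·1 = 1
t_35 = 4·1 + 2·1 + 1·9 = 4
t_36 = 4·4 + 2·1 + 1·1 = 8
t_37 = 4·8 + 2·4 + 1·1 = 8
t_38 = 4·8 + 2·8 + 1·4 = 8
t_39 = 4·8 + 2·8 + 1·8 = 1
t_40 = 4·1 + 2·8 + 1·8 = 6
t_41 = 4·6 + 2·1 + 1·8 = 1
t_42 = 4·1 + 2·6 + 1·1 = 6
t_43 = 4·6 + 2·1 + 1·6 = 10
t_44 = 4·10 + 2·6 + 1·1 = 9
t_45 = 4·9 + 2·10 + 1·6 = 7
t_46 = 4·7 + 2·9 + 1·10 = 1
t_47 = 4·1 + 2·7 + 1·9 = 5
t_48 = 4·5 + 2·1 + 1·7 = 7
t_49 = 4·7 + 2·5 + 1·1 = 6
t_50 = 4·6 + 2·7 + 1·5 = 10
t_51 = 4·10 + 2·6 + 1·7 = 4
t_52 = 4·4 + 2·10 + 1·6 = 9
t_53 = 4·9 + 2·4 + 1·10 = 10
t_54 = 4·10 + 2·9 + 1·4 = 7
t_55 = 4·7 + 2·10 + 1·9 = 2
t_56 = 4·2 + 2·7 + 1·10 = 10
t_57 = 4·10 + 2·2 + 1·7 = 7
t_58 = 4·7 + 2·10 + 1·2 = 6
t_59 = 4·6 + 2·7 + 1·10 = 4
t_60 = 4·4 + 2·6 + 1·7 = 2
t_61 = 4·2 + 2·4 + 1·6 = 0
t_62 = 4·0 + 2·2 + 1·4 = 8
t_63 = 4·8 + 2·0 + 1·2 = 1
t_64 = 4·1 + 2·8 + 1·0 = 9
t_65 = 4·9 + 2·1 + 1·8 = 2
t_66 = 4·2 + 2·9 + 1·1 = 5
t_67 = 4·5 + 2·2 + 1·9 = 0
t_68 = 4·0 + 2·5 + 1·2 = 1
t_69 = 4·1 + 2·0 + 1·5 = 9
t_70 = 4·9 + 2·1 + 1·0 = 5
t_71 = 4·5 + 2·9 + 1·1 = 6
t_72 = 4·6 + 2·5 + 1·9 = 10
t_73 = 4·10 + 2·6 + 1·5 = 2
t_74 = 4·2 + 2·10 + 1·6 = 1
t_75 = 4·1 + 2·2 + 1·10 = 7
t_76 = 4·7 + 2·1 + 1·2 = 10
t_77 = 4·10 + 2·7 + 1·1 = 0
t_78 = 4·0 + 2·10 + 1·7 = 5
t_79 = 4·5 + 2·0 + 1·10 = 8
t_80 = 4·8 + 2·5 + 1·0 = 9
t_81 = 4·9 + 2·8 + 1·5 = 2
t_82 = 4·2 + 2·9 + 1·8 = 1
t_83 = 4·1 + 2·2 + 1·9 = 6
t_84 = 4·6 + 2·1 + 1·2 = 6
t_85 = 4·6 + 2·6 + 1·1 = 4
t_86 = 4·4 + 2·6 + 1·6 = 1
t_87 = 4·1 + 2·4 + 1·6 = 7
t_88 = 4·7 + 2·1 + 1·4 = 1
t_89 = 4·1 + 2·7 + 1·1 = 8
t_90 = 4·8 + 2·1 + 1·7 = 8
t_91 = 4·8 + 2·8 + 1·1 = 5
t_92 = 4·5 + 2·8 + 1·8 = 0
t_93 = 4·0 + 2·5 + 1·8 = 7
t_94 = 4·7 + 2·0 + 1·5 = 0
t_95 = 4·0 + 2·7 + 1·0 = 3
t_96 = 4·3 + 2·0 + 1·7 = 8
t_97 = 4·8 + 2·3 + 1·0 = 5
t_98 = 4·5 + 2·8 + 1·3 = 6
t_99 = 4·6 + 2·5 + 1·8 = 9
t_100 = 4·9 + 2·6 + 1·5 = 9
t_101 = 4·9 + 2·9 + 1·6 = 5
t_102 = 4·5 + 2·9 + 1·9 = 3
t_103 = 4·3 + 2·5 + 1·9 = 9
t_104 = 4·9 + 2·3 + 1·5 = 3
t_105 = 4·3 + 2·9 + 1·3 = 0
t_106 = 4·0 + 2·3 + 1·9 = 4
t_107 = 4·4 + 2·0 + 1·3 = 8
t_108 = 4·8 + 2·4 + 1·0 = 7
t_109 = 4·7 + 2·8 + 1·4 = 4
t_110 = 4·4 + 2·7 + 1·8 = 5
t_111 = 4·5 + 2·4 + 1·7 = 2
t_112 = 4·2 + 2·5 + 1·4 = 0
t_113 = 4·0 + 2·2 + 1·5 = 9
t_114 = 4·9 + 2·0 + 1·2 = 5
t_115 = 4·5 + 2·9 + 1·0 = 5
t_116 = 4·5 + 2·5 + 1·9 = 6
t_117 = 4·6 + 2·5 + 1·5 = 6
t_118 = 4·6 + 2·6 + 1·5 = 8
t_119 = 4·8 + 2·6 + 1·6 = 6
t_120 = 4·6 + 2·8 + 1·6 = 2
t_121 = 4·2 + 2·6 + 1·8 = 6
t_122 = 4·6 + 2·2 + 1·6 = 1
(t_120, t_121, t_122) = (2, 6, 1) = (t_0, t_1, t_2), so the sequence has period 120.
377 ≡ 17 (mod 120), hence t_377 = t_17 = 2.

2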